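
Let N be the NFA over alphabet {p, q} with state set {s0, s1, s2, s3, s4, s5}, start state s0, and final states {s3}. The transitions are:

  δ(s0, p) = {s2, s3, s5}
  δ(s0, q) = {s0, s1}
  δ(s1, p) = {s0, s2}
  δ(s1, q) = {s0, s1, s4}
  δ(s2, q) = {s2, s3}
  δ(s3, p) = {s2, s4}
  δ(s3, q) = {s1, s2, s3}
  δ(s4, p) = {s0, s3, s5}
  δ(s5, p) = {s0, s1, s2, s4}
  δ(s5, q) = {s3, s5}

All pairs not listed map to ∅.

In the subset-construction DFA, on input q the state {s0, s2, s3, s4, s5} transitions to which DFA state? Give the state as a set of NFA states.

{s0, s1, s2, s3, s5}

δ(s0,q) = {s0, s1}; δ(s2,q) = {s2, s3}; δ(s3,q) = {s1, s2, s3}; δ(s4,q) = ∅; δ(s5,q) = {s3, s5}.
Union: {s0, s1, s2, s3, s5}.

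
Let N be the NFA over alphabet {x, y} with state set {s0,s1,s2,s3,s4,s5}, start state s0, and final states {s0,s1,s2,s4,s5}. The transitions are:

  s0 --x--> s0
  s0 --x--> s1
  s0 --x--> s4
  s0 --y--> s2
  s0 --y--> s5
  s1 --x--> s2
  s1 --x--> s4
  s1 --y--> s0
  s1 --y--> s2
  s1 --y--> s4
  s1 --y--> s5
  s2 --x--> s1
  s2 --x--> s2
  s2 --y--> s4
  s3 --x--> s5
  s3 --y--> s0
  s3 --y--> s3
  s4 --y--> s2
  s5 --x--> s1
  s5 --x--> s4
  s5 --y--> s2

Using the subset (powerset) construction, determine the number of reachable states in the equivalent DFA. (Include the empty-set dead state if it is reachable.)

9

Start state of the DFA: {s0}.
{s0} --x--> {s0,s1,s4}  [new]
{s0} --y--> {s2,s5}  [new]
{s0,s1,s4} --x--> {s0,s1,s2,s4}  [new]
{s0,s1,s4} --y--> {s0,s2,s4,s5}  [new]
{s2,s5} --x--> {s1,s2,s4}  [new]
{s2,s5} --y--> {s2,s4}  [new]
{s0,s1,s2,s4} --x--> {s0,s1,s2,s4}  [seen]
{s0,s1,s2,s4} --y--> {s0,s2,s4,s5}  [seen]
{s0,s2,s4,s5} --x--> {s0,s1,s2,s4}  [seen]
{s0,s2,s4,s5} --y--> {s2,s4,s5}  [new]
{s1,s2,s4} --x--> {s1,s2,s4}  [seen]
{s1,s2,s4} --y--> {s0,s2,s4,s5}  [seen]
{s2,s4} --x--> {s1,s2}  [new]
{s2,s4} --y--> {s2,s4}  [seen]
{s2,s4,s5} --x--> {s1,s2,s4}  [seen]
{s2,s4,s5} --y--> {s2,s4}  [seen]
{s1,s2} --x--> {s1,s2,s4}  [seen]
{s1,s2} --y--> {s0,s2,s4,s5}  [seen]
Reachable DFA states: {s0}, {s0,s1,s4}, {s2,s5}, {s0,s1,s2,s4}, {s0,s2,s4,s5}, {s1,s2,s4}, {s2,s4}, {s2,s4,s5}, {s1,s2}.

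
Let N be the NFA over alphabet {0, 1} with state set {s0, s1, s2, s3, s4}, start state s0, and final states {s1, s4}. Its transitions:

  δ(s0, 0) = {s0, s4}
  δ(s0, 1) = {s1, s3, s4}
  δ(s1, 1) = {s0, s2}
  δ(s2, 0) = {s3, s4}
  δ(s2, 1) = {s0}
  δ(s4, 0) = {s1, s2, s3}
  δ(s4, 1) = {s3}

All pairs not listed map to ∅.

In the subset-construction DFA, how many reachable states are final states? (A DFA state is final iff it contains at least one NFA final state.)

Start state of the DFA: {s0}.
{s0} --0--> {s0, s4}  [new]
{s0} --1--> {s1, s3, s4}  [new]
{s0, s4} --0--> {s0, s1, s2, s3, s4}  [new]
{s0, s4} --1--> {s1, s3, s4}  [seen]
{s1, s3, s4} --0--> {s1, s2, s3}  [new]
{s1, s3, s4} --1--> {s0, s2, s3}  [new]
{s0, s1, s2, s3, s4} --0--> {s0, s1, s2, s3, s4}  [seen]
{s0, s1, s2, s3, s4} --1--> {s0, s1, s2, s3, s4}  [seen]
{s1, s2, s3} --0--> {s3, s4}  [new]
{s1, s2, s3} --1--> {s0, s2}  [new]
{s0, s2, s3} --0--> {s0, s3, s4}  [new]
{s0, s2, s3} --1--> {s0, s1, s3, s4}  [new]
{s3, s4} --0--> {s1, s2, s3}  [seen]
{s3, s4} --1--> {s3}  [new]
{s0, s2} --0--> {s0, s3, s4}  [seen]
{s0, s2} --1--> {s0, s1, s3, s4}  [seen]
{s0, s3, s4} --0--> {s0, s1, s2, s3, s4}  [seen]
{s0, s3, s4} --1--> {s1, s3, s4}  [seen]
{s0, s1, s3, s4} --0--> {s0, s1, s2, s3, s4}  [seen]
{s0, s1, s3, s4} --1--> {s0, s1, s2, s3, s4}  [seen]
{s3} --0--> ∅  [new]
{s3} --1--> ∅  [seen]
∅ --0--> ∅  [seen]
∅ --1--> ∅  [seen]
Reachable DFA states: {s0}, {s0, s4}, {s1, s3, s4}, {s0, s1, s2, s3, s4}, {s1, s2, s3}, {s0, s2, s3}, {s3, s4}, {s0, s2}, {s0, s3, s4}, {s0, s1, s3, s4}, {s3}, ∅.
Accepting DFA states (contain an NFA accepting state): {s0, s4}, {s1, s3, s4}, {s0, s1, s2, s3, s4}, {s1, s2, s3}, {s3, s4}, {s0, s3, s4}, {s0, s1, s3, s4}.

7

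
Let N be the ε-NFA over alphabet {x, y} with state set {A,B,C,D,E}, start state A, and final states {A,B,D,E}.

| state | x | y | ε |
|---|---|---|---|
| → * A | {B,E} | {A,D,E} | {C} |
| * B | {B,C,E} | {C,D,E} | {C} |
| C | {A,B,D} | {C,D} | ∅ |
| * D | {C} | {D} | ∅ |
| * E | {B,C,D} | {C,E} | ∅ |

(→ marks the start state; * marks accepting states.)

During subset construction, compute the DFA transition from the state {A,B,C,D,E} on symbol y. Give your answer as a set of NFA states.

δ(A,y) = {A,D,E}; δ(B,y) = {C,D,E}; δ(C,y) = {C,D}; δ(D,y) = {D}; δ(E,y) = {C,E}.
Union: {A,C,D,E}.

{A,C,D,E}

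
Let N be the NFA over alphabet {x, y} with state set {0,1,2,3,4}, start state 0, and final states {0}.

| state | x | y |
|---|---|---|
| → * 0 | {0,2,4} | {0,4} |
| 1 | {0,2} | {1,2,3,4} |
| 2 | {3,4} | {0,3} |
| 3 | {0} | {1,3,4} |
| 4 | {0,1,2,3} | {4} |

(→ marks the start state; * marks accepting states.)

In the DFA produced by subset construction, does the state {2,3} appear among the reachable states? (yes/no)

no

Start state of the DFA: {0}.
{0} --x--> {0,2,4}  [new]
{0} --y--> {0,4}  [new]
{0,2,4} --x--> {0,1,2,3,4}  [new]
{0,2,4} --y--> {0,3,4}  [new]
{0,4} --x--> {0,1,2,3,4}  [seen]
{0,4} --y--> {0,4}  [seen]
{0,1,2,3,4} --x--> {0,1,2,3,4}  [seen]
{0,1,2,3,4} --y--> {0,1,2,3,4}  [seen]
{0,3,4} --x--> {0,1,2,3,4}  [seen]
{0,3,4} --y--> {0,1,3,4}  [new]
{0,1,3,4} --x--> {0,1,2,3,4}  [seen]
{0,1,3,4} --y--> {0,1,2,3,4}  [seen]
Reachable DFA states: {0}, {0,2,4}, {0,4}, {0,1,2,3,4}, {0,3,4}, {0,1,3,4}.
{2,3} is not among them.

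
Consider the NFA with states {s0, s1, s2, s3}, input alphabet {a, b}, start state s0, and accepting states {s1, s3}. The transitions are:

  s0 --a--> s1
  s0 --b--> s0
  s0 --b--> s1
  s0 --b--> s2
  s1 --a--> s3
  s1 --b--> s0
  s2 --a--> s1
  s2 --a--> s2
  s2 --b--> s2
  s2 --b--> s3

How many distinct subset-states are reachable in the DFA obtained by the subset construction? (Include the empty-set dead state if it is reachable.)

Start state of the DFA: {s0}.
{s0} --a--> {s1}  [new]
{s0} --b--> {s0, s1, s2}  [new]
{s1} --a--> {s3}  [new]
{s1} --b--> {s0}  [seen]
{s0, s1, s2} --a--> {s1, s2, s3}  [new]
{s0, s1, s2} --b--> {s0, s1, s2, s3}  [new]
{s3} --a--> ∅  [new]
{s3} --b--> ∅  [seen]
{s1, s2, s3} --a--> {s1, s2, s3}  [seen]
{s1, s2, s3} --b--> {s0, s2, s3}  [new]
{s0, s1, s2, s3} --a--> {s1, s2, s3}  [seen]
{s0, s1, s2, s3} --b--> {s0, s1, s2, s3}  [seen]
∅ --a--> ∅  [seen]
∅ --b--> ∅  [seen]
{s0, s2, s3} --a--> {s1, s2}  [new]
{s0, s2, s3} --b--> {s0, s1, s2, s3}  [seen]
{s1, s2} --a--> {s1, s2, s3}  [seen]
{s1, s2} --b--> {s0, s2, s3}  [seen]
Reachable DFA states: {s0}, {s1}, {s0, s1, s2}, {s3}, {s1, s2, s3}, {s0, s1, s2, s3}, ∅, {s0, s2, s3}, {s1, s2}.

9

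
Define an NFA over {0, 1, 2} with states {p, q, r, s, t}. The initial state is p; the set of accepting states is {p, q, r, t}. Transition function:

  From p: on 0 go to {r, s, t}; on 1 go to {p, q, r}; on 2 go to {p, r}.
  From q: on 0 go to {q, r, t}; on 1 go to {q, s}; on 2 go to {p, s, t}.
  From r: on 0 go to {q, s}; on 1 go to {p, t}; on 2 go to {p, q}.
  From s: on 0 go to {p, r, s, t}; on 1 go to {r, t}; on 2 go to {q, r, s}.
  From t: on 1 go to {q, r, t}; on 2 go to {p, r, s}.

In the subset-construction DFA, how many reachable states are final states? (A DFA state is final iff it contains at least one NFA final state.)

8

Start state of the DFA: {p}.
{p} --0--> {r, s, t}  [new]
{p} --1--> {p, q, r}  [new]
{p} --2--> {p, r}  [new]
{r, s, t} --0--> {p, q, r, s, t}  [new]
{r, s, t} --1--> {p, q, r, t}  [new]
{r, s, t} --2--> {p, q, r, s}  [new]
{p, q, r} --0--> {q, r, s, t}  [new]
{p, q, r} --1--> {p, q, r, s, t}  [seen]
{p, q, r} --2--> {p, q, r, s, t}  [seen]
{p, r} --0--> {q, r, s, t}  [seen]
{p, r} --1--> {p, q, r, t}  [seen]
{p, r} --2--> {p, q, r}  [seen]
{p, q, r, s, t} --0--> {p, q, r, s, t}  [seen]
{p, q, r, s, t} --1--> {p, q, r, s, t}  [seen]
{p, q, r, s, t} --2--> {p, q, r, s, t}  [seen]
{p, q, r, t} --0--> {q, r, s, t}  [seen]
{p, q, r, t} --1--> {p, q, r, s, t}  [seen]
{p, q, r, t} --2--> {p, q, r, s, t}  [seen]
{p, q, r, s} --0--> {p, q, r, s, t}  [seen]
{p, q, r, s} --1--> {p, q, r, s, t}  [seen]
{p, q, r, s} --2--> {p, q, r, s, t}  [seen]
{q, r, s, t} --0--> {p, q, r, s, t}  [seen]
{q, r, s, t} --1--> {p, q, r, s, t}  [seen]
{q, r, s, t} --2--> {p, q, r, s, t}  [seen]
Reachable DFA states: {p}, {r, s, t}, {p, q, r}, {p, r}, {p, q, r, s, t}, {p, q, r, t}, {p, q, r, s}, {q, r, s, t}.
Accepting DFA states (contain an NFA accepting state): {p}, {r, s, t}, {p, q, r}, {p, r}, {p, q, r, s, t}, {p, q, r, t}, {p, q, r, s}, {q, r, s, t}.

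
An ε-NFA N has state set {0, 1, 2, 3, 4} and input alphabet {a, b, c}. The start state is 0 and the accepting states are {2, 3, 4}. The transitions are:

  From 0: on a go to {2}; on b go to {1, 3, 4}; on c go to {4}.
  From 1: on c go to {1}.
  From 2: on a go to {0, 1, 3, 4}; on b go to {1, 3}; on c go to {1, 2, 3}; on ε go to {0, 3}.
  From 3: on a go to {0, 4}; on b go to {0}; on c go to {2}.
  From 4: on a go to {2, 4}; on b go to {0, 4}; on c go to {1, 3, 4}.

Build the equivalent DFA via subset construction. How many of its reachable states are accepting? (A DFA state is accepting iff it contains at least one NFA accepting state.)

Start state of the DFA: {0} (ε-closure of the NFA start).
{0} --a--> {0, 2, 3}  [new]
{0} --b--> {1, 3, 4}  [new]
{0} --c--> {4}  [new]
{0, 2, 3} --a--> {0, 1, 2, 3, 4}  [new]
{0, 2, 3} --b--> {0, 1, 3, 4}  [new]
{0, 2, 3} --c--> {0, 1, 2, 3, 4}  [seen]
{1, 3, 4} --a--> {0, 2, 3, 4}  [new]
{1, 3, 4} --b--> {0, 4}  [new]
{1, 3, 4} --c--> {0, 1, 2, 3, 4}  [seen]
{4} --a--> {0, 2, 3, 4}  [seen]
{4} --b--> {0, 4}  [seen]
{4} --c--> {1, 3, 4}  [seen]
{0, 1, 2, 3, 4} --a--> {0, 1, 2, 3, 4}  [seen]
{0, 1, 2, 3, 4} --b--> {0, 1, 3, 4}  [seen]
{0, 1, 2, 3, 4} --c--> {0, 1, 2, 3, 4}  [seen]
{0, 1, 3, 4} --a--> {0, 2, 3, 4}  [seen]
{0, 1, 3, 4} --b--> {0, 1, 3, 4}  [seen]
{0, 1, 3, 4} --c--> {0, 1, 2, 3, 4}  [seen]
{0, 2, 3, 4} --a--> {0, 1, 2, 3, 4}  [seen]
{0, 2, 3, 4} --b--> {0, 1, 3, 4}  [seen]
{0, 2, 3, 4} --c--> {0, 1, 2, 3, 4}  [seen]
{0, 4} --a--> {0, 2, 3, 4}  [seen]
{0, 4} --b--> {0, 1, 3, 4}  [seen]
{0, 4} --c--> {1, 3, 4}  [seen]
Reachable DFA states: {0}, {0, 2, 3}, {1, 3, 4}, {4}, {0, 1, 2, 3, 4}, {0, 1, 3, 4}, {0, 2, 3, 4}, {0, 4}.
Accepting DFA states (contain an NFA accepting state): {0, 2, 3}, {1, 3, 4}, {4}, {0, 1, 2, 3, 4}, {0, 1, 3, 4}, {0, 2, 3, 4}, {0, 4}.

7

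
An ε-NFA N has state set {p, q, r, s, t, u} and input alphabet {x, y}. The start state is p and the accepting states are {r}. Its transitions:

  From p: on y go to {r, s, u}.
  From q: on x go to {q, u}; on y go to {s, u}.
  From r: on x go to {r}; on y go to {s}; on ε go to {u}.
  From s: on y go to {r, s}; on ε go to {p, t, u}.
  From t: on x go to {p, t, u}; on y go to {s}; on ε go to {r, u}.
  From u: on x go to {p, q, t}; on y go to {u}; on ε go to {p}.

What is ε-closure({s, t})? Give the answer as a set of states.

{p, r, s, t, u}

Begin with {s, t}.
s →ε {p, t, u}; add p, u.
t →ε {r, u}; add r.
ε-closure = {p, r, s, t, u}.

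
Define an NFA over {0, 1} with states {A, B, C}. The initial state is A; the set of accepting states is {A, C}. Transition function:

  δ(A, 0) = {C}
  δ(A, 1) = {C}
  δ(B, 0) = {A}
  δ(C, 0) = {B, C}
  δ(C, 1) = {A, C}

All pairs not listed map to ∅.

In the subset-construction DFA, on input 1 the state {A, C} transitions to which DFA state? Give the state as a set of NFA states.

{A, C}

δ(A,1) = {C}; δ(C,1) = {A, C}.
Union: {A, C}.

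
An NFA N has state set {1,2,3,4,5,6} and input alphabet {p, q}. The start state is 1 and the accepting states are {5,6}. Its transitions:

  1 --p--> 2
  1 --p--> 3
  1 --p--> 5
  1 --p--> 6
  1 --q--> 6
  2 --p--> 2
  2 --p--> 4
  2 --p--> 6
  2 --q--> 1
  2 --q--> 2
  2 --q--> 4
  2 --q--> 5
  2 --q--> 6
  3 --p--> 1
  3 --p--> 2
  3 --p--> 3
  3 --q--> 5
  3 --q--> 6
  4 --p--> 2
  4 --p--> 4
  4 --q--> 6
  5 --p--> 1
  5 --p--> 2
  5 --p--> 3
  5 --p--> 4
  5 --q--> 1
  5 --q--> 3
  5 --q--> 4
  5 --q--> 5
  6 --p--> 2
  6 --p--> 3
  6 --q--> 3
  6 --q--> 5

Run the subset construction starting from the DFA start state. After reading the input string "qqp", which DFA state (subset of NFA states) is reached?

Start: {1}.
δ(1,q) = {6}.
Union: {6}.
After q: {6}.
δ(6,q) = {3,5}.
Union: {3,5}.
After q: {3,5}.
δ(3,p) = {1,2,3}; δ(5,p) = {1,2,3,4}.
Union: {1,2,3,4}.
After p: {1,2,3,4}.

{1,2,3,4}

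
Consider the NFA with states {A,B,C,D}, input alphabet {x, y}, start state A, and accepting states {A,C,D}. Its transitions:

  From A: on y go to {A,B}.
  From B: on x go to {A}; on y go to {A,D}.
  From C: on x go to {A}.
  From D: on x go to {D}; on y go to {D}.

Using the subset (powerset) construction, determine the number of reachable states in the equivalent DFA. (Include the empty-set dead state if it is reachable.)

Start state of the DFA: {A}.
{A} --x--> ∅  [new]
{A} --y--> {A,B}  [new]
∅ --x--> ∅  [seen]
∅ --y--> ∅  [seen]
{A,B} --x--> {A}  [seen]
{A,B} --y--> {A,B,D}  [new]
{A,B,D} --x--> {A,D}  [new]
{A,B,D} --y--> {A,B,D}  [seen]
{A,D} --x--> {D}  [new]
{A,D} --y--> {A,B,D}  [seen]
{D} --x--> {D}  [seen]
{D} --y--> {D}  [seen]
Reachable DFA states: {A}, ∅, {A,B}, {A,B,D}, {A,D}, {D}.

6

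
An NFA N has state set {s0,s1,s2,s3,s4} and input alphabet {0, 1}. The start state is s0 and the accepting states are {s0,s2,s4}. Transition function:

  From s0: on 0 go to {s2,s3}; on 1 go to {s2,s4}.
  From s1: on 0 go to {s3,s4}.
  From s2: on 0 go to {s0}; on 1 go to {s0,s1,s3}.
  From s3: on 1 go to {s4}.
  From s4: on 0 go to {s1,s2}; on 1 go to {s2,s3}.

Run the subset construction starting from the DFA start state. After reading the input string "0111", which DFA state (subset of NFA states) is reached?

Start: {s0}.
δ(s0,0) = {s2,s3}.
Union: {s2,s3}.
After 0: {s2,s3}.
δ(s2,1) = {s0,s1,s3}; δ(s3,1) = {s4}.
Union: {s0,s1,s3,s4}.
After 1: {s0,s1,s3,s4}.
δ(s0,1) = {s2,s4}; δ(s1,1) = ∅; δ(s3,1) = {s4}; δ(s4,1) = {s2,s3}.
Union: {s2,s3,s4}.
After 1: {s2,s3,s4}.
δ(s2,1) = {s0,s1,s3}; δ(s3,1) = {s4}; δ(s4,1) = {s2,s3}.
Union: {s0,s1,s2,s3,s4}.
After 1: {s0,s1,s2,s3,s4}.

{s0,s1,s2,s3,s4}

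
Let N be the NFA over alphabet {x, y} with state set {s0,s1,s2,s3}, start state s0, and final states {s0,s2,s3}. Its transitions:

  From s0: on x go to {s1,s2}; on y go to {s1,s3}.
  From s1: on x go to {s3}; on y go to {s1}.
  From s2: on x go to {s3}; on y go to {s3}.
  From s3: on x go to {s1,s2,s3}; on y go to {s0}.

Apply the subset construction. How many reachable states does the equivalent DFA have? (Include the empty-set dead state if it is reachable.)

Start state of the DFA: {s0}.
{s0} --x--> {s1,s2}  [new]
{s0} --y--> {s1,s3}  [new]
{s1,s2} --x--> {s3}  [new]
{s1,s2} --y--> {s1,s3}  [seen]
{s1,s3} --x--> {s1,s2,s3}  [new]
{s1,s3} --y--> {s0,s1}  [new]
{s3} --x--> {s1,s2,s3}  [seen]
{s3} --y--> {s0}  [seen]
{s1,s2,s3} --x--> {s1,s2,s3}  [seen]
{s1,s2,s3} --y--> {s0,s1,s3}  [new]
{s0,s1} --x--> {s1,s2,s3}  [seen]
{s0,s1} --y--> {s1,s3}  [seen]
{s0,s1,s3} --x--> {s1,s2,s3}  [seen]
{s0,s1,s3} --y--> {s0,s1,s3}  [seen]
Reachable DFA states: {s0}, {s1,s2}, {s1,s3}, {s3}, {s1,s2,s3}, {s0,s1}, {s0,s1,s3}.

7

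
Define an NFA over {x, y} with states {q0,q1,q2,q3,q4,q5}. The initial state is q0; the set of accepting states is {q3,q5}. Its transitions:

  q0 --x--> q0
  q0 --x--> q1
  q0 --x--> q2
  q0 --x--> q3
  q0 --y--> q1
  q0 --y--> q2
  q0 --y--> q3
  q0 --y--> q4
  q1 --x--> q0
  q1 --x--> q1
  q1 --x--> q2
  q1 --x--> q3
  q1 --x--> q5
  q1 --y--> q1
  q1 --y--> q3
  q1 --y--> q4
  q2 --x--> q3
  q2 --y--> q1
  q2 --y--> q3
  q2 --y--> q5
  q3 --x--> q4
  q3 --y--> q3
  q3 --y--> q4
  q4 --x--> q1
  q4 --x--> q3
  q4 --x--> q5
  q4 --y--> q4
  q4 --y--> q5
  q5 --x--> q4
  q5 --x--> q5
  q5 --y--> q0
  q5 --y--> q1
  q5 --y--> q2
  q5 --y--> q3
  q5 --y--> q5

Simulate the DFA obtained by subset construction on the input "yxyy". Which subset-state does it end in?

Start: {q0}.
δ(q0,y) = {q1,q2,q3,q4}.
Union: {q1,q2,q3,q4}.
After y: {q1,q2,q3,q4}.
δ(q1,x) = {q0,q1,q2,q3,q5}; δ(q2,x) = {q3}; δ(q3,x) = {q4}; δ(q4,x) = {q1,q3,q5}.
Union: {q0,q1,q2,q3,q4,q5}.
After x: {q0,q1,q2,q3,q4,q5}.
δ(q0,y) = {q1,q2,q3,q4}; δ(q1,y) = {q1,q3,q4}; δ(q2,y) = {q1,q3,q5}; δ(q3,y) = {q3,q4}; δ(q4,y) = {q4,q5}; δ(q5,y) = {q0,q1,q2,q3,q5}.
Union: {q0,q1,q2,q3,q4,q5}.
After y: {q0,q1,q2,q3,q4,q5}.
δ(q0,y) = {q1,q2,q3,q4}; δ(q1,y) = {q1,q3,q4}; δ(q2,y) = {q1,q3,q5}; δ(q3,y) = {q3,q4}; δ(q4,y) = {q4,q5}; δ(q5,y) = {q0,q1,q2,q3,q5}.
Union: {q0,q1,q2,q3,q4,q5}.
After y: {q0,q1,q2,q3,q4,q5}.

{q0,q1,q2,q3,q4,q5}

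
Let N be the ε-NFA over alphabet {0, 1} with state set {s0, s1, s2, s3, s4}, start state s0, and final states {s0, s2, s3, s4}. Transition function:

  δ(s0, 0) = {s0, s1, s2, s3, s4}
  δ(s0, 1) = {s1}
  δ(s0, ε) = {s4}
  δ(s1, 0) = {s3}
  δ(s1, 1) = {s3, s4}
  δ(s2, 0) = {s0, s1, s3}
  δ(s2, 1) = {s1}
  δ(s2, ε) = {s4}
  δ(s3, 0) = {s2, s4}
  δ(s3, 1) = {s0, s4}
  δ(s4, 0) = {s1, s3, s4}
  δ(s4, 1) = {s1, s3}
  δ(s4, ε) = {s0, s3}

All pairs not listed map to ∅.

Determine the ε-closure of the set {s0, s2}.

{s0, s2, s3, s4}

Begin with {s0, s2}.
s0 →ε {s4}; add s4.
s4 →ε {s0, s3}; add s3.
ε-closure = {s0, s2, s3, s4}.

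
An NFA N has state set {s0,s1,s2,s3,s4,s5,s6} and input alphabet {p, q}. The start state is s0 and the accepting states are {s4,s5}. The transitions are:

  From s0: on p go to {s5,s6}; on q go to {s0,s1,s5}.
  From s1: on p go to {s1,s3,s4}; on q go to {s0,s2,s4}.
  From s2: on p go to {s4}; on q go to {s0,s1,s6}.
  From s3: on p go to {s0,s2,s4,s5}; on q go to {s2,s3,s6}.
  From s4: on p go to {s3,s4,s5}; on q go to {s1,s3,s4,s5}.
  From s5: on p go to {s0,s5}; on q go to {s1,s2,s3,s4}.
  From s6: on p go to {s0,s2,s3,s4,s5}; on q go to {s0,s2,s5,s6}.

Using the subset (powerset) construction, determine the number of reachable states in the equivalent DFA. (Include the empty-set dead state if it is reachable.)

8

Start state of the DFA: {s0}.
{s0} --p--> {s5,s6}  [new]
{s0} --q--> {s0,s1,s5}  [new]
{s5,s6} --p--> {s0,s2,s3,s4,s5}  [new]
{s5,s6} --q--> {s0,s1,s2,s3,s4,s5,s6}  [new]
{s0,s1,s5} --p--> {s0,s1,s3,s4,s5,s6}  [new]
{s0,s1,s5} --q--> {s0,s1,s2,s3,s4,s5}  [new]
{s0,s2,s3,s4,s5} --p--> {s0,s2,s3,s4,s5,s6}  [new]
{s0,s2,s3,s4,s5} --q--> {s0,s1,s2,s3,s4,s5,s6}  [seen]
{s0,s1,s2,s3,s4,s5,s6} --p--> {s0,s1,s2,s3,s4,s5,s6}  [seen]
{s0,s1,s2,s3,s4,s5,s6} --q--> {s0,s1,s2,s3,s4,s5,s6}  [seen]
{s0,s1,s3,s4,s5,s6} --p--> {s0,s1,s2,s3,s4,s5,s6}  [seen]
{s0,s1,s3,s4,s5,s6} --q--> {s0,s1,s2,s3,s4,s5,s6}  [seen]
{s0,s1,s2,s3,s4,s5} --p--> {s0,s1,s2,s3,s4,s5,s6}  [seen]
{s0,s1,s2,s3,s4,s5} --q--> {s0,s1,s2,s3,s4,s5,s6}  [seen]
{s0,s2,s3,s4,s5,s6} --p--> {s0,s2,s3,s4,s5,s6}  [seen]
{s0,s2,s3,s4,s5,s6} --q--> {s0,s1,s2,s3,s4,s5,s6}  [seen]
Reachable DFA states: {s0}, {s5,s6}, {s0,s1,s5}, {s0,s2,s3,s4,s5}, {s0,s1,s2,s3,s4,s5,s6}, {s0,s1,s3,s4,s5,s6}, {s0,s1,s2,s3,s4,s5}, {s0,s2,s3,s4,s5,s6}.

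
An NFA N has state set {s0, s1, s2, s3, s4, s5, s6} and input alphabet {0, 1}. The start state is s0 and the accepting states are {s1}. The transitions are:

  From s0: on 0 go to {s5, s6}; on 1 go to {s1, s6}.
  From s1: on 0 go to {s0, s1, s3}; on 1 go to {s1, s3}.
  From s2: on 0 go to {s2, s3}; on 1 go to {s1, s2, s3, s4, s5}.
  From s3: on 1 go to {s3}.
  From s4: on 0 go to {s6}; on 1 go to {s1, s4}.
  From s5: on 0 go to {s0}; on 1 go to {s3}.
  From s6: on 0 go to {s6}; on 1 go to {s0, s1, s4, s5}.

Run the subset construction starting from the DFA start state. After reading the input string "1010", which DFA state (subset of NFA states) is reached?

{s0, s1, s3, s5, s6}

Start: {s0}.
δ(s0,1) = {s1, s6}.
Union: {s1, s6}.
After 1: {s1, s6}.
δ(s1,0) = {s0, s1, s3}; δ(s6,0) = {s6}.
Union: {s0, s1, s3, s6}.
After 0: {s0, s1, s3, s6}.
δ(s0,1) = {s1, s6}; δ(s1,1) = {s1, s3}; δ(s3,1) = {s3}; δ(s6,1) = {s0, s1, s4, s5}.
Union: {s0, s1, s3, s4, s5, s6}.
After 1: {s0, s1, s3, s4, s5, s6}.
δ(s0,0) = {s5, s6}; δ(s1,0) = {s0, s1, s3}; δ(s3,0) = ∅; δ(s4,0) = {s6}; δ(s5,0) = {s0}; δ(s6,0) = {s6}.
Union: {s0, s1, s3, s5, s6}.
After 0: {s0, s1, s3, s5, s6}.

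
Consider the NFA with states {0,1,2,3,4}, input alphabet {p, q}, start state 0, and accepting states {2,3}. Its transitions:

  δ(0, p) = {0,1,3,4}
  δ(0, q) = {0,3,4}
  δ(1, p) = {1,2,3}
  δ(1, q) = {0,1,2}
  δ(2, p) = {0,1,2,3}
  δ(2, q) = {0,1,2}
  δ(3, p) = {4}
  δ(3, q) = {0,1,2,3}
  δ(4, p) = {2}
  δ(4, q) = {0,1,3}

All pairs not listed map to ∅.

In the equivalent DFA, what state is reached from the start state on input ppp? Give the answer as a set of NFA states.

{0,1,2,3,4}

Start: {0}.
δ(0,p) = {0,1,3,4}.
Union: {0,1,3,4}.
After p: {0,1,3,4}.
δ(0,p) = {0,1,3,4}; δ(1,p) = {1,2,3}; δ(3,p) = {4}; δ(4,p) = {2}.
Union: {0,1,2,3,4}.
After p: {0,1,2,3,4}.
δ(0,p) = {0,1,3,4}; δ(1,p) = {1,2,3}; δ(2,p) = {0,1,2,3}; δ(3,p) = {4}; δ(4,p) = {2}.
Union: {0,1,2,3,4}.
After p: {0,1,2,3,4}.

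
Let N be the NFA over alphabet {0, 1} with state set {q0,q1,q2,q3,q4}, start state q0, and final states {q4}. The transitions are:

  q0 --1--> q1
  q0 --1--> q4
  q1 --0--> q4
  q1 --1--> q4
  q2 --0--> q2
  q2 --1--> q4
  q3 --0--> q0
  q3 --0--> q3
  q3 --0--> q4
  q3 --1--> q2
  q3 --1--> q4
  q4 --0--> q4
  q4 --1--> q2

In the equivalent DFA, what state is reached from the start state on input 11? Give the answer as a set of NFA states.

Start: {q0}.
δ(q0,1) = {q1,q4}.
Union: {q1,q4}.
After 1: {q1,q4}.
δ(q1,1) = {q4}; δ(q4,1) = {q2}.
Union: {q2,q4}.
After 1: {q2,q4}.

{q2,q4}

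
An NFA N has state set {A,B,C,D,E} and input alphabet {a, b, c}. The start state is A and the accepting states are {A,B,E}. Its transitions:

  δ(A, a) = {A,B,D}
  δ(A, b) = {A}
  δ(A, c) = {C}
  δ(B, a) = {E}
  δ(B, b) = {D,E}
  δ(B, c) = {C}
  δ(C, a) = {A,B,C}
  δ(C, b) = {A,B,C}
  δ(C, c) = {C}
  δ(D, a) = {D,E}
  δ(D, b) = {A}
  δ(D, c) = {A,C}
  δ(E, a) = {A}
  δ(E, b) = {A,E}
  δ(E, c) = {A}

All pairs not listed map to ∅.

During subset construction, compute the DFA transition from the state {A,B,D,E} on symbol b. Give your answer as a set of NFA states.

δ(A,b) = {A}; δ(B,b) = {D,E}; δ(D,b) = {A}; δ(E,b) = {A,E}.
Union: {A,D,E}.

{A,D,E}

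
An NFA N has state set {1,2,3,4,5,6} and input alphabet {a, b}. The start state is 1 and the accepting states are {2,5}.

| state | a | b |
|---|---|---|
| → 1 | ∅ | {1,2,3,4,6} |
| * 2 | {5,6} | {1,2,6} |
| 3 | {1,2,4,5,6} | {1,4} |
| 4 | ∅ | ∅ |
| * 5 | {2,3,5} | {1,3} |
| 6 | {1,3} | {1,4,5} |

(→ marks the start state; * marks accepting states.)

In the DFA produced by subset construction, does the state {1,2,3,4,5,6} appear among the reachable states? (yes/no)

yes

Start state of the DFA: {1}.
{1} --a--> ∅  [new]
{1} --b--> {1,2,3,4,6}  [new]
∅ --a--> ∅  [seen]
∅ --b--> ∅  [seen]
{1,2,3,4,6} --a--> {1,2,3,4,5,6}  [new]
{1,2,3,4,6} --b--> {1,2,3,4,5,6}  [seen]
{1,2,3,4,5,6} --a--> {1,2,3,4,5,6}  [seen]
{1,2,3,4,5,6} --b--> {1,2,3,4,5,6}  [seen]
Reachable DFA states: {1}, ∅, {1,2,3,4,6}, {1,2,3,4,5,6}.
{1,2,3,4,5,6} is among them.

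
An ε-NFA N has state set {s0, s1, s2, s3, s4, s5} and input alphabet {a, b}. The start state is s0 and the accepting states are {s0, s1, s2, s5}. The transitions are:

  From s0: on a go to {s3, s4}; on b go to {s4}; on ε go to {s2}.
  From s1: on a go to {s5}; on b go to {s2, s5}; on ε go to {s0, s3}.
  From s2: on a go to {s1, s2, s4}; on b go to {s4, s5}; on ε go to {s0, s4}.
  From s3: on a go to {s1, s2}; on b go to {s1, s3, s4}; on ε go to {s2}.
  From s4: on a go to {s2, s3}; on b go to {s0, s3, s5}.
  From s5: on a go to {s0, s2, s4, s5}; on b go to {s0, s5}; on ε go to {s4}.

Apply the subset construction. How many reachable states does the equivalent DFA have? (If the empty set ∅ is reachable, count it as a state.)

Start state of the DFA: {s0, s2, s4} (ε-closure of the NFA start).
{s0, s2, s4} --a--> {s0, s1, s2, s3, s4}  [new]
{s0, s2, s4} --b--> {s0, s2, s3, s4, s5}  [new]
{s0, s1, s2, s3, s4} --a--> {s0, s1, s2, s3, s4, s5}  [new]
{s0, s1, s2, s3, s4} --b--> {s0, s1, s2, s3, s4, s5}  [seen]
{s0, s2, s3, s4, s5} --a--> {s0, s1, s2, s3, s4, s5}  [seen]
{s0, s2, s3, s4, s5} --b--> {s0, s1, s2, s3, s4, s5}  [seen]
{s0, s1, s2, s3, s4, s5} --a--> {s0, s1, s2, s3, s4, s5}  [seen]
{s0, s1, s2, s3, s4, s5} --b--> {s0, s1, s2, s3, s4, s5}  [seen]
Reachable DFA states: {s0, s2, s4}, {s0, s1, s2, s3, s4}, {s0, s2, s3, s4, s5}, {s0, s1, s2, s3, s4, s5}.

4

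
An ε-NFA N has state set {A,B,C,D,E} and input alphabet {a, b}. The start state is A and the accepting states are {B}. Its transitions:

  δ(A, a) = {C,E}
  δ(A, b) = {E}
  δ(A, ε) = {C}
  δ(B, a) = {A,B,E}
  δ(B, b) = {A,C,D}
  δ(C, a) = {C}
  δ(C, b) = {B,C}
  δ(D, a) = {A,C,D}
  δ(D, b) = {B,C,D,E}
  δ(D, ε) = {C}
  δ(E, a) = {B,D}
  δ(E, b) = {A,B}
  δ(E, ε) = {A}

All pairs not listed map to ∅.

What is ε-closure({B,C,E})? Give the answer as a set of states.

Begin with {B,C,E}.
E →ε {A}; add A.
ε-closure = {A,B,C,E}.

{A,B,C,E}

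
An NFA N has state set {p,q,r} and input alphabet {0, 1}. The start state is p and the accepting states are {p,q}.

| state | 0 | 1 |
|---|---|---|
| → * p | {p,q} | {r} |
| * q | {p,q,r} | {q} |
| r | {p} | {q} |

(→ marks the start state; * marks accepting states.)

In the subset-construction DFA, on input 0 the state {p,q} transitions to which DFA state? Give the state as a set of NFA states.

{p,q,r}

δ(p,0) = {p,q}; δ(q,0) = {p,q,r}.
Union: {p,q,r}.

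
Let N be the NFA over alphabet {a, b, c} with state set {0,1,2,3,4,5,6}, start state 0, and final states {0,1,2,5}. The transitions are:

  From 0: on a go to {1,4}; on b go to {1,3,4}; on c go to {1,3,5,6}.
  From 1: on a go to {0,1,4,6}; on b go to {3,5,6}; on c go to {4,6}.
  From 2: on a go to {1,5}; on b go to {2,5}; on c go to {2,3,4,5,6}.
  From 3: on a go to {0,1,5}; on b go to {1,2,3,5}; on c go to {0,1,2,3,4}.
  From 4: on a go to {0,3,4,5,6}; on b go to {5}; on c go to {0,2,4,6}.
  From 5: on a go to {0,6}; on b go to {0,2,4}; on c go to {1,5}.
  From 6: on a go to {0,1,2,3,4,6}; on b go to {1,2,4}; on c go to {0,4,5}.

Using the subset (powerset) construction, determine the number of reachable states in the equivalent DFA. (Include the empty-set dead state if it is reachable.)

Start state of the DFA: {0}.
{0} --a--> {1,4}  [new]
{0} --b--> {1,3,4}  [new]
{0} --c--> {1,3,5,6}  [new]
{1,4} --a--> {0,1,3,4,5,6}  [new]
{1,4} --b--> {3,5,6}  [new]
{1,4} --c--> {0,2,4,6}  [new]
{1,3,4} --a--> {0,1,3,4,5,6}  [seen]
{1,3,4} --b--> {1,2,3,5,6}  [new]
{1,3,4} --c--> {0,1,2,3,4,6}  [new]
{1,3,5,6} --a--> {0,1,2,3,4,5,6}  [new]
{1,3,5,6} --b--> {0,1,2,3,4,5,6}  [seen]
{1,3,5,6} --c--> {0,1,2,3,4,5,6}  [seen]
{0,1,3,4,5,6} --a--> {0,1,2,3,4,5,6}  [seen]
{0,1,3,4,5,6} --b--> {0,1,2,3,4,5,6}  [seen]
{0,1,3,4,5,6} --c--> {0,1,2,3,4,5,6}  [seen]
{3,5,6} --a--> {0,1,2,3,4,5,6}  [seen]
{3,5,6} --b--> {0,1,2,3,4,5}  [new]
{3,5,6} --c--> {0,1,2,3,4,5}  [seen]
{0,2,4,6} --a--> {0,1,2,3,4,5,6}  [seen]
{0,2,4,6} --b--> {1,2,3,4,5}  [new]
{0,2,4,6} --c--> {0,1,2,3,4,5,6}  [seen]
{1,2,3,5,6} --a--> {0,1,2,3,4,5,6}  [seen]
{1,2,3,5,6} --b--> {0,1,2,3,4,5,6}  [seen]
{1,2,3,5,6} --c--> {0,1,2,3,4,5,6}  [seen]
{0,1,2,3,4,6} --a--> {0,1,2,3,4,5,6}  [seen]
{0,1,2,3,4,6} --b--> {1,2,3,4,5,6}  [new]
{0,1,2,3,4,6} --c--> {0,1,2,3,4,5,6}  [seen]
{0,1,2,3,4,5,6} --a--> {0,1,2,3,4,5,6}  [seen]
{0,1,2,3,4,5,6} --b--> {0,1,2,3,4,5,6}  [seen]
{0,1,2,3,4,5,6} --c--> {0,1,2,3,4,5,6}  [seen]
{0,1,2,3,4,5} --a--> {0,1,3,4,5,6}  [seen]
{0,1,2,3,4,5} --b--> {0,1,2,3,4,5,6}  [seen]
{0,1,2,3,4,5} --c--> {0,1,2,3,4,5,6}  [seen]
{1,2,3,4,5} --a--> {0,1,3,4,5,6}  [seen]
{1,2,3,4,5} --b--> {0,1,2,3,4,5,6}  [seen]
{1,2,3,4,5} --c--> {0,1,2,3,4,5,6}  [seen]
{1,2,3,4,5,6} --a--> {0,1,2,3,4,5,6}  [seen]
{1,2,3,4,5,6} --b--> {0,1,2,3,4,5,6}  [seen]
{1,2,3,4,5,6} --c--> {0,1,2,3,4,5,6}  [seen]
Reachable DFA states: {0}, {1,4}, {1,3,4}, {1,3,5,6}, {0,1,3,4,5,6}, {3,5,6}, {0,2,4,6}, {1,2,3,5,6}, {0,1,2,3,4,6}, {0,1,2,3,4,5,6}, {0,1,2,3,4,5}, {1,2,3,4,5}, {1,2,3,4,5,6}.

13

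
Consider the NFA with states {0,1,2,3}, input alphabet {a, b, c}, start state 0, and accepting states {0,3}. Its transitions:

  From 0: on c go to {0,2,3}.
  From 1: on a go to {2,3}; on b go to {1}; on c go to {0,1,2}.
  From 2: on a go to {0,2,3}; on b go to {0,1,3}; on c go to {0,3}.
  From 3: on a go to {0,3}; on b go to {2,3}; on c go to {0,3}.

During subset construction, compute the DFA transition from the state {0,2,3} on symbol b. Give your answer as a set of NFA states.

{0,1,2,3}

δ(0,b) = ∅; δ(2,b) = {0,1,3}; δ(3,b) = {2,3}.
Union: {0,1,2,3}.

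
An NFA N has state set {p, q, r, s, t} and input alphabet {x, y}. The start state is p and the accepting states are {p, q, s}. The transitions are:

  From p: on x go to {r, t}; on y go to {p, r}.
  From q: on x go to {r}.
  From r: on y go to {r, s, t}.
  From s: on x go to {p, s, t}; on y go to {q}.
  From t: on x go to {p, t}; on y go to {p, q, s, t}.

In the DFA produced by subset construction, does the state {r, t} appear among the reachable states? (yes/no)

yes

Start state of the DFA: {p}.
{p} --x--> {r, t}  [new]
{p} --y--> {p, r}  [new]
{r, t} --x--> {p, t}  [new]
{r, t} --y--> {p, q, r, s, t}  [new]
{p, r} --x--> {r, t}  [seen]
{p, r} --y--> {p, r, s, t}  [new]
{p, t} --x--> {p, r, t}  [new]
{p, t} --y--> {p, q, r, s, t}  [seen]
{p, q, r, s, t} --x--> {p, r, s, t}  [seen]
{p, q, r, s, t} --y--> {p, q, r, s, t}  [seen]
{p, r, s, t} --x--> {p, r, s, t}  [seen]
{p, r, s, t} --y--> {p, q, r, s, t}  [seen]
{p, r, t} --x--> {p, r, t}  [seen]
{p, r, t} --y--> {p, q, r, s, t}  [seen]
Reachable DFA states: {p}, {r, t}, {p, r}, {p, t}, {p, q, r, s, t}, {p, r, s, t}, {p, r, t}.
{r, t} is among them.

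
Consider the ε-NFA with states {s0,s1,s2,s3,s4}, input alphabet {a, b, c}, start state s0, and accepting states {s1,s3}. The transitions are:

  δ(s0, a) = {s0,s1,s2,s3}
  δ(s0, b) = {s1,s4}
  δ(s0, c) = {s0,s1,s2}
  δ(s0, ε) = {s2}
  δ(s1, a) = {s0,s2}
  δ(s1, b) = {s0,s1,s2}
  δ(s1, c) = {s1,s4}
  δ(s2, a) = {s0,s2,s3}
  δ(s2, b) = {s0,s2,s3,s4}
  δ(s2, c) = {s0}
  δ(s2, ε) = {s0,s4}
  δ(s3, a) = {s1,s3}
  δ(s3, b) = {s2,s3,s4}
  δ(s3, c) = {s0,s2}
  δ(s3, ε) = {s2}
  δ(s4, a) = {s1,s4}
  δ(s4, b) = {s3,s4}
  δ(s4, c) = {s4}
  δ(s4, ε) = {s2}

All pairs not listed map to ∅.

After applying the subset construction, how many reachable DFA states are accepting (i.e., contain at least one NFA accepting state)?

Start state of the DFA: {s0,s2,s4} (ε-closure of the NFA start).
{s0,s2,s4} --a--> {s0,s1,s2,s3,s4}  [new]
{s0,s2,s4} --b--> {s0,s1,s2,s3,s4}  [seen]
{s0,s2,s4} --c--> {s0,s1,s2,s4}  [new]
{s0,s1,s2,s3,s4} --a--> {s0,s1,s2,s3,s4}  [seen]
{s0,s1,s2,s3,s4} --b--> {s0,s1,s2,s3,s4}  [seen]
{s0,s1,s2,s3,s4} --c--> {s0,s1,s2,s4}  [seen]
{s0,s1,s2,s4} --a--> {s0,s1,s2,s3,s4}  [seen]
{s0,s1,s2,s4} --b--> {s0,s1,s2,s3,s4}  [seen]
{s0,s1,s2,s4} --c--> {s0,s1,s2,s4}  [seen]
Reachable DFA states: {s0,s2,s4}, {s0,s1,s2,s3,s4}, {s0,s1,s2,s4}.
Accepting DFA states (contain an NFA accepting state): {s0,s1,s2,s3,s4}, {s0,s1,s2,s4}.

2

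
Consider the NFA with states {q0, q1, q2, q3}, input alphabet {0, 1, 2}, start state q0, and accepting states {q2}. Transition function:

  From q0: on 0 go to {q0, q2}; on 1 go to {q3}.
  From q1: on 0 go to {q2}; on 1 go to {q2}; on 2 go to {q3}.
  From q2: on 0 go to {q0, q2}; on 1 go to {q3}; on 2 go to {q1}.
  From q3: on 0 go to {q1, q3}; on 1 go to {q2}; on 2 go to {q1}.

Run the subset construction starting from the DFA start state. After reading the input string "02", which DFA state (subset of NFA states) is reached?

{q1}

Start: {q0}.
δ(q0,0) = {q0, q2}.
Union: {q0, q2}.
After 0: {q0, q2}.
δ(q0,2) = ∅; δ(q2,2) = {q1}.
Union: {q1}.
After 2: {q1}.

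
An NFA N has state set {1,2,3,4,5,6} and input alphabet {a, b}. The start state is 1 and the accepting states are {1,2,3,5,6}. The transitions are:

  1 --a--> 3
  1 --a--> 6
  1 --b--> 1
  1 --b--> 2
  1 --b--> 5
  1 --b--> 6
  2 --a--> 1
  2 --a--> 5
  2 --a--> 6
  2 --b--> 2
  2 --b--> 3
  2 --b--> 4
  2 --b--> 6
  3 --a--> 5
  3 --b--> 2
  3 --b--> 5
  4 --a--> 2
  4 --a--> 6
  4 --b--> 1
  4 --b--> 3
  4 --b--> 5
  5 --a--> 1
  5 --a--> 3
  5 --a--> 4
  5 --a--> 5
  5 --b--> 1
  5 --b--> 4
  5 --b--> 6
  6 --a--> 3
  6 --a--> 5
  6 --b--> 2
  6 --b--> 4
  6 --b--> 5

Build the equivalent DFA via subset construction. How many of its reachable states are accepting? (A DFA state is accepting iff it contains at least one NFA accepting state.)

9

Start state of the DFA: {1}.
{1} --a--> {3,6}  [new]
{1} --b--> {1,2,5,6}  [new]
{3,6} --a--> {3,5}  [new]
{3,6} --b--> {2,4,5}  [new]
{1,2,5,6} --a--> {1,3,4,5,6}  [new]
{1,2,5,6} --b--> {1,2,3,4,5,6}  [new]
{3,5} --a--> {1,3,4,5}  [new]
{3,5} --b--> {1,2,4,5,6}  [new]
{2,4,5} --a--> {1,2,3,4,5,6}  [seen]
{2,4,5} --b--> {1,2,3,4,5,6}  [seen]
{1,3,4,5,6} --a--> {1,2,3,4,5,6}  [seen]
{1,3,4,5,6} --b--> {1,2,3,4,5,6}  [seen]
{1,2,3,4,5,6} --a--> {1,2,3,4,5,6}  [seen]
{1,2,3,4,5,6} --b--> {1,2,3,4,5,6}  [seen]
{1,3,4,5} --a--> {1,2,3,4,5,6}  [seen]
{1,3,4,5} --b--> {1,2,3,4,5,6}  [seen]
{1,2,4,5,6} --a--> {1,2,3,4,5,6}  [seen]
{1,2,4,5,6} --b--> {1,2,3,4,5,6}  [seen]
Reachable DFA states: {1}, {3,6}, {1,2,5,6}, {3,5}, {2,4,5}, {1,3,4,5,6}, {1,2,3,4,5,6}, {1,3,4,5}, {1,2,4,5,6}.
Accepting DFA states (contain an NFA accepting state): {1}, {3,6}, {1,2,5,6}, {3,5}, {2,4,5}, {1,3,4,5,6}, {1,2,3,4,5,6}, {1,3,4,5}, {1,2,4,5,6}.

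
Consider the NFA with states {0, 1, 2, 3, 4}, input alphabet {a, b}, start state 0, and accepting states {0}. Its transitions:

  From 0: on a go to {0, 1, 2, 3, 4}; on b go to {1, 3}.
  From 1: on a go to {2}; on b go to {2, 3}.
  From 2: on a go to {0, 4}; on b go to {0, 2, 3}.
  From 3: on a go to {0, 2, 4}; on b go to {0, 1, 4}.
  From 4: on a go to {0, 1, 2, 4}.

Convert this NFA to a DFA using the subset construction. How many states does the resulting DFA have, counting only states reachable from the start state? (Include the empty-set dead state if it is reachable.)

5

Start state of the DFA: {0}.
{0} --a--> {0, 1, 2, 3, 4}  [new]
{0} --b--> {1, 3}  [new]
{0, 1, 2, 3, 4} --a--> {0, 1, 2, 3, 4}  [seen]
{0, 1, 2, 3, 4} --b--> {0, 1, 2, 3, 4}  [seen]
{1, 3} --a--> {0, 2, 4}  [new]
{1, 3} --b--> {0, 1, 2, 3, 4}  [seen]
{0, 2, 4} --a--> {0, 1, 2, 3, 4}  [seen]
{0, 2, 4} --b--> {0, 1, 2, 3}  [new]
{0, 1, 2, 3} --a--> {0, 1, 2, 3, 4}  [seen]
{0, 1, 2, 3} --b--> {0, 1, 2, 3, 4}  [seen]
Reachable DFA states: {0}, {0, 1, 2, 3, 4}, {1, 3}, {0, 2, 4}, {0, 1, 2, 3}.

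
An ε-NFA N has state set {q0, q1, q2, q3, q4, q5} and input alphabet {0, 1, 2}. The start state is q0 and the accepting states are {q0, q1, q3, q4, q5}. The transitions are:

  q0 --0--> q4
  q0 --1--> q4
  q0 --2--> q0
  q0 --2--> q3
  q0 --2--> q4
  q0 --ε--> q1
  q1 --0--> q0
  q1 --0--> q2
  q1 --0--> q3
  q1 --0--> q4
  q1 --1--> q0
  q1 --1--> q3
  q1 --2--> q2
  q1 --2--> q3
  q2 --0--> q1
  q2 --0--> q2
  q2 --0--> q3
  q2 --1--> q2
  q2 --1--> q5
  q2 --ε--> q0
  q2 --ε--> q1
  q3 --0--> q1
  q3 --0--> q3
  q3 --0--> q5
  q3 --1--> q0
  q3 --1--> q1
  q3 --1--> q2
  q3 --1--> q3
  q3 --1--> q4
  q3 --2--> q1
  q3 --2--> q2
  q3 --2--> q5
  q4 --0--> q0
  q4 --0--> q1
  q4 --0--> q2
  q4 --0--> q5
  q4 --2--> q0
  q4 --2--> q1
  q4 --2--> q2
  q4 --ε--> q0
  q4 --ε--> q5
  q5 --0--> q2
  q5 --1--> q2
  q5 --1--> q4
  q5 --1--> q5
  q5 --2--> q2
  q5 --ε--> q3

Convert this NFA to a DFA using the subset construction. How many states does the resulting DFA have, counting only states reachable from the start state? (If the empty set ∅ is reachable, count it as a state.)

Start state of the DFA: {q0, q1} (ε-closure of the NFA start).
{q0, q1} --0--> {q0, q1, q2, q3, q4, q5}  [new]
{q0, q1} --1--> {q0, q1, q3, q4, q5}  [new]
{q0, q1} --2--> {q0, q1, q2, q3, q4, q5}  [seen]
{q0, q1, q2, q3, q4, q5} --0--> {q0, q1, q2, q3, q4, q5}  [seen]
{q0, q1, q2, q3, q4, q5} --1--> {q0, q1, q2, q3, q4, q5}  [seen]
{q0, q1, q2, q3, q4, q5} --2--> {q0, q1, q2, q3, q4, q5}  [seen]
{q0, q1, q3, q4, q5} --0--> {q0, q1, q2, q3, q4, q5}  [seen]
{q0, q1, q3, q4, q5} --1--> {q0, q1, q2, q3, q4, q5}  [seen]
{q0, q1, q3, q4, q5} --2--> {q0, q1, q2, q3, q4, q5}  [seen]
Reachable DFA states: {q0, q1}, {q0, q1, q2, q3, q4, q5}, {q0, q1, q3, q4, q5}.

3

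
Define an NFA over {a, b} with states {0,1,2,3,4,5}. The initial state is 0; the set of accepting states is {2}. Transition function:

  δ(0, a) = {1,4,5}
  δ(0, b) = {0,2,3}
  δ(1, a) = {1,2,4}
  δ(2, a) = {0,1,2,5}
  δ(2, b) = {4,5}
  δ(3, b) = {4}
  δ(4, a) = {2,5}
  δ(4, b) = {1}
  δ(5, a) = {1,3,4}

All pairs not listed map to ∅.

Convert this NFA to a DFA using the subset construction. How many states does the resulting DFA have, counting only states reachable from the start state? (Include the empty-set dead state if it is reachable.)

10

Start state of the DFA: {0}.
{0} --a--> {1,4,5}  [new]
{0} --b--> {0,2,3}  [new]
{1,4,5} --a--> {1,2,3,4,5}  [new]
{1,4,5} --b--> {1}  [new]
{0,2,3} --a--> {0,1,2,4,5}  [new]
{0,2,3} --b--> {0,2,3,4,5}  [new]
{1,2,3,4,5} --a--> {0,1,2,3,4,5}  [new]
{1,2,3,4,5} --b--> {1,4,5}  [seen]
{1} --a--> {1,2,4}  [new]
{1} --b--> ∅  [new]
{0,1,2,4,5} --a--> {0,1,2,3,4,5}  [seen]
{0,1,2,4,5} --b--> {0,1,2,3,4,5}  [seen]
{0,2,3,4,5} --a--> {0,1,2,3,4,5}  [seen]
{0,2,3,4,5} --b--> {0,1,2,3,4,5}  [seen]
{0,1,2,3,4,5} --a--> {0,1,2,3,4,5}  [seen]
{0,1,2,3,4,5} --b--> {0,1,2,3,4,5}  [seen]
{1,2,4} --a--> {0,1,2,4,5}  [seen]
{1,2,4} --b--> {1,4,5}  [seen]
∅ --a--> ∅  [seen]
∅ --b--> ∅  [seen]
Reachable DFA states: {0}, {1,4,5}, {0,2,3}, {1,2,3,4,5}, {1}, {0,1,2,4,5}, {0,2,3,4,5}, {0,1,2,3,4,5}, {1,2,4}, ∅.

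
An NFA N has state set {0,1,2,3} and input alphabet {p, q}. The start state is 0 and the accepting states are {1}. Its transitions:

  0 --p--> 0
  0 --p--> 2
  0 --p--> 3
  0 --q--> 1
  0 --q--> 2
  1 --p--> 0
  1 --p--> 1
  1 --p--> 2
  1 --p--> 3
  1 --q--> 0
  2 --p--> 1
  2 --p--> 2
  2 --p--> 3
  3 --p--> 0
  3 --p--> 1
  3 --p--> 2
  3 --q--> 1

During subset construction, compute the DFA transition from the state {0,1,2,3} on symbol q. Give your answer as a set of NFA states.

δ(0,q) = {1,2}; δ(1,q) = {0}; δ(2,q) = ∅; δ(3,q) = {1}.
Union: {0,1,2}.

{0,1,2}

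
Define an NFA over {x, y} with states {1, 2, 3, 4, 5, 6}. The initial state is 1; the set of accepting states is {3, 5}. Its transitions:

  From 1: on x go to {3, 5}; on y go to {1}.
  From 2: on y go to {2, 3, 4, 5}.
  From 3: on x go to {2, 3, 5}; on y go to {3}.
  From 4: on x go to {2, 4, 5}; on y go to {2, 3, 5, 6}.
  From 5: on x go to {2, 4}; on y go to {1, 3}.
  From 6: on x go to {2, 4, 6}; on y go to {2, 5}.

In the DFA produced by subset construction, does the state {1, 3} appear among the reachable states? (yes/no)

Start state of the DFA: {1}.
{1} --x--> {3, 5}  [new]
{1} --y--> {1}  [seen]
{3, 5} --x--> {2, 3, 4, 5}  [new]
{3, 5} --y--> {1, 3}  [new]
{2, 3, 4, 5} --x--> {2, 3, 4, 5}  [seen]
{2, 3, 4, 5} --y--> {1, 2, 3, 4, 5, 6}  [new]
{1, 3} --x--> {2, 3, 5}  [new]
{1, 3} --y--> {1, 3}  [seen]
{1, 2, 3, 4, 5, 6} --x--> {2, 3, 4, 5, 6}  [new]
{1, 2, 3, 4, 5, 6} --y--> {1, 2, 3, 4, 5, 6}  [seen]
{2, 3, 5} --x--> {2, 3, 4, 5}  [seen]
{2, 3, 5} --y--> {1, 2, 3, 4, 5}  [new]
{2, 3, 4, 5, 6} --x--> {2, 3, 4, 5, 6}  [seen]
{2, 3, 4, 5, 6} --y--> {1, 2, 3, 4, 5, 6}  [seen]
{1, 2, 3, 4, 5} --x--> {2, 3, 4, 5}  [seen]
{1, 2, 3, 4, 5} --y--> {1, 2, 3, 4, 5, 6}  [seen]
Reachable DFA states: {1}, {3, 5}, {2, 3, 4, 5}, {1, 3}, {1, 2, 3, 4, 5, 6}, {2, 3, 5}, {2, 3, 4, 5, 6}, {1, 2, 3, 4, 5}.
{1, 3} is among them.

yes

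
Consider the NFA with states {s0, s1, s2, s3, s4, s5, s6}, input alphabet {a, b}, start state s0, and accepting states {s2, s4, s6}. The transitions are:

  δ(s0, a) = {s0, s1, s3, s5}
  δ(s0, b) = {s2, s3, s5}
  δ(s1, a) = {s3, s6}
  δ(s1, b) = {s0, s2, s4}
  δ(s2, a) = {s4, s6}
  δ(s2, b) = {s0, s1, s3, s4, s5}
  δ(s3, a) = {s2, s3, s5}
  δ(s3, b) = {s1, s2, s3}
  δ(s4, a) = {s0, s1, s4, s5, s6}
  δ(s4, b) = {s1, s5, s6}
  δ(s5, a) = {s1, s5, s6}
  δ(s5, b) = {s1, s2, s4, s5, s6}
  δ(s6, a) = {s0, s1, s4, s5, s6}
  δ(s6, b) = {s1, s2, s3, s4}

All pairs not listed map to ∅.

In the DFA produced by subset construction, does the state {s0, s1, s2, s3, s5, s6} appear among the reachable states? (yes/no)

Start state of the DFA: {s0}.
{s0} --a--> {s0, s1, s3, s5}  [new]
{s0} --b--> {s2, s3, s5}  [new]
{s0, s1, s3, s5} --a--> {s0, s1, s2, s3, s5, s6}  [new]
{s0, s1, s3, s5} --b--> {s0, s1, s2, s3, s4, s5, s6}  [new]
{s2, s3, s5} --a--> {s1, s2, s3, s4, s5, s6}  [new]
{s2, s3, s5} --b--> {s0, s1, s2, s3, s4, s5, s6}  [seen]
{s0, s1, s2, s3, s5, s6} --a--> {s0, s1, s2, s3, s4, s5, s6}  [seen]
{s0, s1, s2, s3, s5, s6} --b--> {s0, s1, s2, s3, s4, s5, s6}  [seen]
{s0, s1, s2, s3, s4, s5, s6} --a--> {s0, s1, s2, s3, s4, s5, s6}  [seen]
{s0, s1, s2, s3, s4, s5, s6} --b--> {s0, s1, s2, s3, s4, s5, s6}  [seen]
{s1, s2, s3, s4, s5, s6} --a--> {s0, s1, s2, s3, s4, s5, s6}  [seen]
{s1, s2, s3, s4, s5, s6} --b--> {s0, s1, s2, s3, s4, s5, s6}  [seen]
Reachable DFA states: {s0}, {s0, s1, s3, s5}, {s2, s3, s5}, {s0, s1, s2, s3, s5, s6}, {s0, s1, s2, s3, s4, s5, s6}, {s1, s2, s3, s4, s5, s6}.
{s0, s1, s2, s3, s5, s6} is among them.

yes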